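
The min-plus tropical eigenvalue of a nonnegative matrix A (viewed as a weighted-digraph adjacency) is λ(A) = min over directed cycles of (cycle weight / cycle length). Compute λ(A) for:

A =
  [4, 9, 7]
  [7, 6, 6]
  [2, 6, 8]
λ(A) = 4

Enumerate directed cycles and compute their means (weight / length). Sample:
  cycle 0 → 0: weight = 4, length = 1, mean = 4/1 ≈ 4.000
  cycle 1 → 1: weight = 6, length = 1, mean = 6/1 ≈ 6.000
  cycle 2 → 2: weight = 8, length = 1, mean = 8/1 ≈ 8.000
  cycle 0 → 1 → 0: weight = 16, length = 2, mean = 16/2 ≈ 8.000
  cycle 0 → 2 → 0: weight = 9, length = 2, mean = 9/2 ≈ 4.500
  cycle 1 → 0 → 1: weight = 16, length = 2, mean = 16/2 ≈ 8.000
Minimum mean = 4.000, attained e.g. along the cycle 0 → 0 with weight 4 and length 1. So λ(A) = 4/1 = 4.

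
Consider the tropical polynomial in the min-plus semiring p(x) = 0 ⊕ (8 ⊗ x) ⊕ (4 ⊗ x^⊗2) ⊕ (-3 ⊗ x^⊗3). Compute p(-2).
p(-2) = -9

A tropical monomial a ⊗ x^⊗i evaluates to a + i · x. Evaluating each term at x = -2:
  Term 0 contributes 0 + 0 · -2 = 0
  Term 1 contributes 8 + 1 · -2 = 6
  Term 2 contributes 4 + 2 · -2 = 0
  Term 3 contributes -3 + 3 · -2 = -9
p(-2) = ⊕ of these = min[0, 6, 0, -9] = -9.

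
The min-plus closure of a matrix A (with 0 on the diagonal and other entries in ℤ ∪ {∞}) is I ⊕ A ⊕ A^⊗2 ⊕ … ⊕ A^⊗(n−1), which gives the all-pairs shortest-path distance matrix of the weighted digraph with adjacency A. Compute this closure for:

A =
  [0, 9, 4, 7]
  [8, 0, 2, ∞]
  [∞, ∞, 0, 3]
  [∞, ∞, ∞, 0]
Closure =
  [0, 9, 4, 7]
  [8, 0, 2, 5]
  [∞, ∞, 0, 3]
  [∞, ∞, ∞, 0]

This is the Floyd-Warshall all-pairs shortest-path computation. For each intermediate vertex k = 0, 1, …, 3, update dist[i][j] ← min(dist[i][j], dist[i][k] + dist[k][j]). The final matrix gives, for each (i, j), the minimum total weight of any directed path from i to j (possibly empty when i = j).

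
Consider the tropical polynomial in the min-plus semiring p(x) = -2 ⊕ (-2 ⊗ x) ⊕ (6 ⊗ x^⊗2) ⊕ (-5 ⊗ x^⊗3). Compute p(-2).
p(-2) = -11

A tropical monomial a ⊗ x^⊗i evaluates to a + i · x. Evaluating each term at x = -2:
  Term 0 contributes -2 + 0 · -2 = -2
  Term 1 contributes -2 + 1 · -2 = -4
  Term 2 contributes 6 + 2 · -2 = 2
  Term 3 contributes -5 + 3 · -2 = -11
p(-2) = ⊕ of these = min[-2, -4, 2, -11] = -11.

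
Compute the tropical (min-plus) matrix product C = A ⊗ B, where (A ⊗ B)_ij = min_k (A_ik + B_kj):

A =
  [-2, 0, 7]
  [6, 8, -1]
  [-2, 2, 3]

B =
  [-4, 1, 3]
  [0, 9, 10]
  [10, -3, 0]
A ⊗ B =
  [-6, -1, 1]
  [2, -4, -1]
  [-6, -1, 1]

Apply the min-plus product entry-by-entry:
  C[0][0] = min over k of (A[0][0] + B[0][0] = -2 + -4 = -6, A[0][1] + B[1][0] = 0 + 0 = 0, A[0][2] + B[2][0] = 7 + 10 = 17) = -6 (attained at k = 0)
  C[0][1] = min over k of (A[0][0] + B[0][1] = -2 + 1 = -1, A[0][1] + B[1][1] = 0 + 9 = 9, A[0][2] + B[2][1] = 7 + -3 = 4) = -1 (attained at k = 0)
  C[0][2] = min over k of (A[0][0] + B[0][2] = -2 + 3 = 1, A[0][1] + B[1][2] = 0 + 10 = 10, A[0][2] + B[2][2] = 7 + 0 = 7) = 1 (attained at k = 0)
  C[1][0] = min over k of (A[1][0] + B[0][0] = 6 + -4 = 2, A[1][1] + B[1][0] = 8 + 0 = 8, A[1][2] + B[2][0] = -1 + 10 = 9) = 2 (attained at k = 0)
  C[1][1] = min over k of (A[1][0] + B[0][1] = 6 + 1 = 7, A[1][1] + B[1][1] = 8 + 9 = 17, A[1][2] + B[2][1] = -1 + -3 = -4) = -4 (attained at k = 2)
  C[1][2] = min over k of (A[1][0] + B[0][2] = 6 + 3 = 9, A[1][1] + B[1][2] = 8 + 10 = 18, A[1][2] + B[2][2] = -1 + 0 = -1) = -1 (attained at k = 2)
  C[2][0] = min over k of (A[2][0] + B[0][0] = -2 + -4 = -6, A[2][1] + B[1][0] = 2 + 0 = 2, A[2][2] + B[2][0] = 3 + 10 = 13) = -6 (attained at k = 0)
  C[2][1] = min over k of (A[2][0] + B[0][1] = -2 + 1 = -1, A[2][1] + B[1][1] = 2 + 9 = 11, A[2][2] + B[2][1] = 3 + -3 = 0) = -1 (attained at k = 0)
  C[2][2] = min over k of (A[2][0] + B[0][2] = -2 + 3 = 1, A[2][1] + B[1][2] = 2 + 10 = 12, A[2][2] + B[2][2] = 3 + 0 = 3) = 1 (attained at k = 0)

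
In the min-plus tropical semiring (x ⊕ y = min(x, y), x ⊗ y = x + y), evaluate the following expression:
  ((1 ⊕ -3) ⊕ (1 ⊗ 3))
((1 ⊕ -3) ⊕ (1 ⊗ 3)) = -3

Expand innermost to outermost. Recall ⊕ takes the minimum of its arguments and ⊗ takes their sum. Working out the expression ((1 ⊕ -3) ⊕ (1 ⊗ 3)) gives -3.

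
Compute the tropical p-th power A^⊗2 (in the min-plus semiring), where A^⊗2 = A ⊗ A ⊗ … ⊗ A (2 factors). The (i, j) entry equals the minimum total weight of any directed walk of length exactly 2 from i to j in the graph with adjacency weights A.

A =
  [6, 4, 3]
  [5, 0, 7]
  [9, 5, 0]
A^⊗2 =
  [9, 4, 3]
  [5, 0, 7]
  [9, 5, 0]

Each entry (A^⊗2)_ij equals the minimum over all length-2 walks i = v_0 → v_1 → … → v_2 = j of Σ_t A[v_t][v_{t+1}]. For example, for (i, j) = (0, 2) we minimise over 3 possible intermediate vertex sequences; the minimum is 3, attained along the walk 0 → 2 → 2.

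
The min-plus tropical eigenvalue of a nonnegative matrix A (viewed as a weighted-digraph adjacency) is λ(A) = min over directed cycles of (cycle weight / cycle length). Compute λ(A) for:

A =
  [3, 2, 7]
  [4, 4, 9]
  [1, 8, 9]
λ(A) = 3

Enumerate directed cycles and compute their means (weight / length). Sample:
  cycle 0 → 0: weight = 3, length = 1, mean = 3/1 ≈ 3.000
  cycle 1 → 1: weight = 4, length = 1, mean = 4/1 ≈ 4.000
  cycle 2 → 2: weight = 9, length = 1, mean = 9/1 ≈ 9.000
  cycle 0 → 1 → 0: weight = 6, length = 2, mean = 6/2 ≈ 3.000
  cycle 0 → 2 → 0: weight = 8, length = 2, mean = 8/2 ≈ 4.000
  cycle 1 → 0 → 1: weight = 6, length = 2, mean = 6/2 ≈ 3.000
Minimum mean = 3.000, attained e.g. along the cycle 0 → 0 with weight 3 and length 1. So λ(A) = 3/1 = 3.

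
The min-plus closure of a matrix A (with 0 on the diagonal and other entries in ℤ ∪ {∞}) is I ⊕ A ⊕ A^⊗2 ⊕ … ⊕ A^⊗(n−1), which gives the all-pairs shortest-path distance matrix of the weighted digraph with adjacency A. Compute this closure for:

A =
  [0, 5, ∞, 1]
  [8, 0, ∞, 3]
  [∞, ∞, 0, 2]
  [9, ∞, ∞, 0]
Closure =
  [0, 5, ∞, 1]
  [8, 0, ∞, 3]
  [11, 16, 0, 2]
  [9, 14, ∞, 0]

This is the Floyd-Warshall all-pairs shortest-path computation. For each intermediate vertex k = 0, 1, …, 3, update dist[i][j] ← min(dist[i][j], dist[i][k] + dist[k][j]). The final matrix gives, for each (i, j), the minimum total weight of any directed path from i to j (possibly empty when i = j).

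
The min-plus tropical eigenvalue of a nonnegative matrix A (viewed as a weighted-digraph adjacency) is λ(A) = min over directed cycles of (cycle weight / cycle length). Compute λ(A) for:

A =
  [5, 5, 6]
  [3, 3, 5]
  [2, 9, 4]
λ(A) = 3

Enumerate directed cycles and compute their means (weight / length). Sample:
  cycle 0 → 0: weight = 5, length = 1, mean = 5/1 ≈ 5.000
  cycle 1 → 1: weight = 3, length = 1, mean = 3/1 ≈ 3.000
  cycle 2 → 2: weight = 4, length = 1, mean = 4/1 ≈ 4.000
  cycle 0 → 1 → 0: weight = 8, length = 2, mean = 8/2 ≈ 4.000
  cycle 0 → 2 → 0: weight = 8, length = 2, mean = 8/2 ≈ 4.000
  cycle 1 → 0 → 1: weight = 8, length = 2, mean = 8/2 ≈ 4.000
Minimum mean = 3.000, attained e.g. along the cycle 1 → 1 with weight 3 and length 1. So λ(A) = 3/1 = 3.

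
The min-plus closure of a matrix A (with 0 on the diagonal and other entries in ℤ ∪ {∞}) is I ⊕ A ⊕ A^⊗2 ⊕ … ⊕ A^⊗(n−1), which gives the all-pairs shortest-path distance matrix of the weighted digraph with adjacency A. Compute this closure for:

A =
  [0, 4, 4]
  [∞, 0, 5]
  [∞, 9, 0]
Closure =
  [0, 4, 4]
  [∞, 0, 5]
  [∞, 9, 0]

This is the Floyd-Warshall all-pairs shortest-path computation. For each intermediate vertex k = 0, 1, …, 2, update dist[i][j] ← min(dist[i][j], dist[i][k] + dist[k][j]). The final matrix gives, for each (i, j), the minimum total weight of any directed path from i to j (possibly empty when i = j).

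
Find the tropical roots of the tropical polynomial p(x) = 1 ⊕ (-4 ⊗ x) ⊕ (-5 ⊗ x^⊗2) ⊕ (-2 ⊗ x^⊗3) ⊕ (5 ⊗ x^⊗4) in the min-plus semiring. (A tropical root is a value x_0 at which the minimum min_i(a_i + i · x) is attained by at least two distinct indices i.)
Roots: {-7, -3, 1, 5}

Each tropical root is a break point of the lower envelope of the lines y = a_i + i · x (there are 5 lines, with slopes 0, 1, ..., 4). Only the lines that attain the minimum somewhere contribute to roots; other lines are dominated. Here the surviving (envelope) indices are i = 4, i = 3, i = 2, i = 1, i = 0.
Intersections between consecutive envelope lines give the roots: for adjacent envelope indices i < j the intersection is x = (a_i − a_j) / (j − i). Reading off the sorted break points: {-7, -3, 1, 5}.
Verification: at each break x_0, at least two indices attain the minimum of min_i(a_i + i · x_0).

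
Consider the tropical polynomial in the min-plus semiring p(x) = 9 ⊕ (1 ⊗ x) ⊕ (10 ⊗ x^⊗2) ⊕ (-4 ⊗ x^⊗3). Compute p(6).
p(6) = 7

A tropical monomial a ⊗ x^⊗i evaluates to a + i · x. Evaluating each term at x = 6:
  Term 0 contributes 9 + 0 · 6 = 9
  Term 1 contributes 1 + 1 · 6 = 7
  Term 2 contributes 10 + 2 · 6 = 22
  Term 3 contributes -4 + 3 · 6 = 14
p(6) = ⊕ of these = min[9, 7, 22, 14] = 7.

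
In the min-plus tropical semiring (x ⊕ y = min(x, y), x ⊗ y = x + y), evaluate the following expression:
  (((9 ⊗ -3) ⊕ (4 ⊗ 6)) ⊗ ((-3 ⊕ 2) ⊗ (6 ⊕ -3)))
(((9 ⊗ -3) ⊕ (4 ⊗ 6)) ⊗ ((-3 ⊕ 2) ⊗ (6 ⊕ -3))) = 0

Expand innermost to outermost. Recall ⊕ takes the minimum of its arguments and ⊗ takes their sum. Working out the expression (((9 ⊗ -3) ⊕ (4 ⊗ 6)) ⊗ ((-3 ⊕ 2) ⊗ (6 ⊕ -3))) gives 0.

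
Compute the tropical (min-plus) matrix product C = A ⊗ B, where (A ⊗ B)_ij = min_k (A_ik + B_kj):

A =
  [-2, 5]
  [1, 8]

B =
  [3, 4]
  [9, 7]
A ⊗ B =
  [1, 2]
  [4, 5]

Apply the min-plus product entry-by-entry:
  C[0][0] = min over k of (A[0][0] + B[0][0] = -2 + 3 = 1, A[0][1] + B[1][0] = 5 + 9 = 14) = 1 (attained at k = 0)
  C[0][1] = min over k of (A[0][0] + B[0][1] = -2 + 4 = 2, A[0][1] + B[1][1] = 5 + 7 = 12) = 2 (attained at k = 0)
  C[1][0] = min over k of (A[1][0] + B[0][0] = 1 + 3 = 4, A[1][1] + B[1][0] = 8 + 9 = 17) = 4 (attained at k = 0)
  C[1][1] = min over k of (A[1][0] + B[0][1] = 1 + 4 = 5, A[1][1] + B[1][1] = 8 + 7 = 15) = 5 (attained at k = 0)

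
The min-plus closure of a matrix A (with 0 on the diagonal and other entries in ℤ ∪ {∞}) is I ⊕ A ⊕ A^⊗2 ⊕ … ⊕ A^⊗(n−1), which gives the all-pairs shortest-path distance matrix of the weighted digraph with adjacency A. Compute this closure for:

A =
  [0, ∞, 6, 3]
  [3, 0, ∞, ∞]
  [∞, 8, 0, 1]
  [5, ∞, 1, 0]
Closure =
  [0, 12, 4, 3]
  [3, 0, 7, 6]
  [6, 8, 0, 1]
  [5, 9, 1, 0]

This is the Floyd-Warshall all-pairs shortest-path computation. For each intermediate vertex k = 0, 1, …, 3, update dist[i][j] ← min(dist[i][j], dist[i][k] + dist[k][j]). The final matrix gives, for each (i, j), the minimum total weight of any directed path from i to j (possibly empty when i = j).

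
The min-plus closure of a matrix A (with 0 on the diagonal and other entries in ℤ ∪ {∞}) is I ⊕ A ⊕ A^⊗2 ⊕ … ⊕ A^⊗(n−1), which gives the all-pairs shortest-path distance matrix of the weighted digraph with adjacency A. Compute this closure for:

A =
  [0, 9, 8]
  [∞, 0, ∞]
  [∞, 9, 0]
Closure =
  [0, 9, 8]
  [∞, 0, ∞]
  [∞, 9, 0]

This is the Floyd-Warshall all-pairs shortest-path computation. For each intermediate vertex k = 0, 1, …, 2, update dist[i][j] ← min(dist[i][j], dist[i][k] + dist[k][j]). The final matrix gives, for each (i, j), the minimum total weight of any directed path from i to j (possibly empty when i = j).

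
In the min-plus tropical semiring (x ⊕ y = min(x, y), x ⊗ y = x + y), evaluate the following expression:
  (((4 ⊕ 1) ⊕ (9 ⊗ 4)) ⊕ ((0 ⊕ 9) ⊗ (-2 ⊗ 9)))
(((4 ⊕ 1) ⊕ (9 ⊗ 4)) ⊕ ((0 ⊕ 9) ⊗ (-2 ⊗ 9))) = 1

Expand innermost to outermost. Recall ⊕ takes the minimum of its arguments and ⊗ takes their sum. Working out the expression (((4 ⊕ 1) ⊕ (9 ⊗ 4)) ⊕ ((0 ⊕ 9) ⊗ (-2 ⊗ 9))) gives 1.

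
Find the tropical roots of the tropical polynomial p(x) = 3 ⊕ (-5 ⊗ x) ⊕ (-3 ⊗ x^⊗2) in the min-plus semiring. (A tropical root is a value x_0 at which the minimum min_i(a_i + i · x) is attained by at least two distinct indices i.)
Roots: {-2, 8}

Each tropical root is a break point of the lower envelope of the lines y = a_i + i · x (there are 3 lines, with slopes 0, 1, ..., 2). Only the lines that attain the minimum somewhere contribute to roots; other lines are dominated. Here the surviving (envelope) indices are i = 2, i = 1, i = 0.
Intersections between consecutive envelope lines give the roots: for adjacent envelope indices i < j the intersection is x = (a_i − a_j) / (j − i). Reading off the sorted break points: {-2, 8}.
Verification: at each break x_0, at least two indices attain the minimum of min_i(a_i + i · x_0).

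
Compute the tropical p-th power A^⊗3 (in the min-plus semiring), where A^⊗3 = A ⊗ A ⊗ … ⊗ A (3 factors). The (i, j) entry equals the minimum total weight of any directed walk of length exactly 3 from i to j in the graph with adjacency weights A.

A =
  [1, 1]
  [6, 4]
A^⊗3 =
  [3, 3]
  [8, 8]

Each entry (A^⊗3)_ij equals the minimum over all length-3 walks i = v_0 → v_1 → … → v_3 = j of Σ_t A[v_t][v_{t+1}]. For example, for (i, j) = (0, 1) we minimise over 4 possible intermediate vertex sequences; the minimum is 3, attained along the walk 0 → 0 → 0 → 1.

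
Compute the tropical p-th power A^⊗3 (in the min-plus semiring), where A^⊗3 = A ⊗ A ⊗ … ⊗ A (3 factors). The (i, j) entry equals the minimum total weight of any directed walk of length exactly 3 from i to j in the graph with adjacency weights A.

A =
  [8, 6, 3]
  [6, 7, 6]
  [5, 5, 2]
A^⊗3 =
  [10, 10, 7]
  [13, 13, 10]
  [9, 9, 6]

Each entry (A^⊗3)_ij equals the minimum over all length-3 walks i = v_0 → v_1 → … → v_3 = j of Σ_t A[v_t][v_{t+1}]. For example, for (i, j) = (0, 2) we minimise over 9 possible intermediate vertex sequences; the minimum is 7, attained along the walk 0 → 2 → 2 → 2.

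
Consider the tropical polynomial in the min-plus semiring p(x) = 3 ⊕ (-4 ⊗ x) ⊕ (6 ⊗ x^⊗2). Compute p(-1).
p(-1) = -5

A tropical monomial a ⊗ x^⊗i evaluates to a + i · x. Evaluating each term at x = -1:
  Term 0 contributes 3 + 0 · -1 = 3
  Term 1 contributes -4 + 1 · -1 = -5
  Term 2 contributes 6 + 2 · -1 = 4
p(-1) = ⊕ of these = min[3, -5, 4] = -5.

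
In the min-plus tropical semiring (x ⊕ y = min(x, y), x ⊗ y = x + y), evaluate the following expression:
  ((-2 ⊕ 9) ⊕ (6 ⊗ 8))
((-2 ⊕ 9) ⊕ (6 ⊗ 8)) = -2

Expand innermost to outermost. Recall ⊕ takes the minimum of its arguments and ⊗ takes their sum. Working out the expression ((-2 ⊕ 9) ⊕ (6 ⊗ 8)) gives -2.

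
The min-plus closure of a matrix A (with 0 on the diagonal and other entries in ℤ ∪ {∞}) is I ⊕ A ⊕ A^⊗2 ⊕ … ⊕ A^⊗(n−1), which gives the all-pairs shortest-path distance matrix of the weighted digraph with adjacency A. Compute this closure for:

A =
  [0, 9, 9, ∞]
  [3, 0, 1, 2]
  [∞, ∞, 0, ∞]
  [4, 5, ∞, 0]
Closure =
  [0, 9, 9, 11]
  [3, 0, 1, 2]
  [∞, ∞, 0, ∞]
  [4, 5, 6, 0]

This is the Floyd-Warshall all-pairs shortest-path computation. For each intermediate vertex k = 0, 1, …, 3, update dist[i][j] ← min(dist[i][j], dist[i][k] + dist[k][j]). The final matrix gives, for each (i, j), the minimum total weight of any directed path from i to j (possibly empty when i = j).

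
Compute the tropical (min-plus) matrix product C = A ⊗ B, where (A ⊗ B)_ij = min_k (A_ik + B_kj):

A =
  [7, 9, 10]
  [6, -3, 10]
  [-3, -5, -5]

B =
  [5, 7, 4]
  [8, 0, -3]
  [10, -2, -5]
A ⊗ B =
  [12, 8, 5]
  [5, -3, -6]
  [2, -7, -10]

Apply the min-plus product entry-by-entry:
  C[0][0] = min over k of (A[0][0] + B[0][0] = 7 + 5 = 12, A[0][1] + B[1][0] = 9 + 8 = 17, A[0][2] + B[2][0] = 10 + 10 = 20) = 12 (attained at k = 0)
  C[0][1] = min over k of (A[0][0] + B[0][1] = 7 + 7 = 14, A[0][1] + B[1][1] = 9 + 0 = 9, A[0][2] + B[2][1] = 10 + -2 = 8) = 8 (attained at k = 2)
  C[0][2] = min over k of (A[0][0] + B[0][2] = 7 + 4 = 11, A[0][1] + B[1][2] = 9 + -3 = 6, A[0][2] + B[2][2] = 10 + -5 = 5) = 5 (attained at k = 2)
  C[1][0] = min over k of (A[1][0] + B[0][0] = 6 + 5 = 11, A[1][1] + B[1][0] = -3 + 8 = 5, A[1][2] + B[2][0] = 10 + 10 = 20) = 5 (attained at k = 1)
  C[1][1] = min over k of (A[1][0] + B[0][1] = 6 + 7 = 13, A[1][1] + B[1][1] = -3 + 0 = -3, A[1][2] + B[2][1] = 10 + -2 = 8) = -3 (attained at k = 1)
  C[1][2] = min over k of (A[1][0] + B[0][2] = 6 + 4 = 10, A[1][1] + B[1][2] = -3 + -3 = -6, A[1][2] + B[2][2] = 10 + -5 = 5) = -6 (attained at k = 1)
  C[2][0] = min over k of (A[2][0] + B[0][0] = -3 + 5 = 2, A[2][1] + B[1][0] = -5 + 8 = 3, A[2][2] + B[2][0] = -5 + 10 = 5) = 2 (attained at k = 0)
  C[2][1] = min over k of (A[2][0] + B[0][1] = -3 + 7 = 4, A[2][1] + B[1][1] = -5 + 0 = -5, A[2][2] + B[2][1] = -5 + -2 = -7) = -7 (attained at k = 2)
  C[2][2] = min over k of (A[2][0] + B[0][2] = -3 + 4 = 1, A[2][1] + B[1][2] = -5 + -3 = -8, A[2][2] + B[2][2] = -5 + -5 = -10) = -10 (attained at k = 2)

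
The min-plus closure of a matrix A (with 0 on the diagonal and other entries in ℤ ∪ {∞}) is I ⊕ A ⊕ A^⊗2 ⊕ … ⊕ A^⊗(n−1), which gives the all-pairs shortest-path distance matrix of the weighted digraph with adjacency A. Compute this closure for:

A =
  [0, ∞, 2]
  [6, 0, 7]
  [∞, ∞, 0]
Closure =
  [0, ∞, 2]
  [6, 0, 7]
  [∞, ∞, 0]

This is the Floyd-Warshall all-pairs shortest-path computation. For each intermediate vertex k = 0, 1, …, 2, update dist[i][j] ← min(dist[i][j], dist[i][k] + dist[k][j]). The final matrix gives, for each (i, j), the minimum total weight of any directed path from i to j (possibly empty when i = j).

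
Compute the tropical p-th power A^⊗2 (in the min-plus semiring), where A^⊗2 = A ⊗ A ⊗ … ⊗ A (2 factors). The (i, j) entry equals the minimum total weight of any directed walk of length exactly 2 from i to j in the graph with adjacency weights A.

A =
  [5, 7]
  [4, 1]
A^⊗2 =
  [10, 8]
  [5, 2]

Each entry (A^⊗2)_ij equals the minimum over all length-2 walks i = v_0 → v_1 → … → v_2 = j of Σ_t A[v_t][v_{t+1}]. For example, for (i, j) = (0, 1) we minimise over 2 possible intermediate vertex sequences; the minimum is 8, attained along the walk 0 → 1 → 1.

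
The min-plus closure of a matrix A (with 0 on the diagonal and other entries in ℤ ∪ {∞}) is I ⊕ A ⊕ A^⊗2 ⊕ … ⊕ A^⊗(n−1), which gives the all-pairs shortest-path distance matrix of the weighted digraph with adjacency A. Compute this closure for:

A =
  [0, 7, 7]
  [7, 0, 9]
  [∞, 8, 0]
Closure =
  [0, 7, 7]
  [7, 0, 9]
  [15, 8, 0]

This is the Floyd-Warshall all-pairs shortest-path computation. For each intermediate vertex k = 0, 1, …, 2, update dist[i][j] ← min(dist[i][j], dist[i][k] + dist[k][j]). The final matrix gives, for each (i, j), the minimum total weight of any directed path from i to j (possibly empty when i = j).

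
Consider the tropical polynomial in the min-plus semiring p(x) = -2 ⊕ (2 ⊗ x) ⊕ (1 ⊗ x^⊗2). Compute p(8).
p(8) = -2

A tropical monomial a ⊗ x^⊗i evaluates to a + i · x. Evaluating each term at x = 8:
  Term 0 contributes -2 + 0 · 8 = -2
  Term 1 contributes 2 + 1 · 8 = 10
  Term 2 contributes 1 + 2 · 8 = 17
p(8) = ⊕ of these = min[-2, 10, 17] = -2.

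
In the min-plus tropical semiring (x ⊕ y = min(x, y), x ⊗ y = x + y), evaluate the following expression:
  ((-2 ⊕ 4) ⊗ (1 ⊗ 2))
((-2 ⊕ 4) ⊗ (1 ⊗ 2)) = 1

Expand innermost to outermost. Recall ⊕ takes the minimum of its arguments and ⊗ takes their sum. Working out the expression ((-2 ⊕ 4) ⊗ (1 ⊗ 2)) gives 1.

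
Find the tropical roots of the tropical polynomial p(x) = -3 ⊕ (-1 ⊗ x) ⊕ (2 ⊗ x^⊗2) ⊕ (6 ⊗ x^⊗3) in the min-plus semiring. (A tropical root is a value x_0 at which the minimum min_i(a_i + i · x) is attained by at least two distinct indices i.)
Roots: {-4, -3, -2}

Each tropical root is a break point of the lower envelope of the lines y = a_i + i · x (there are 4 lines, with slopes 0, 1, ..., 3). Only the lines that attain the minimum somewhere contribute to roots; other lines are dominated. Here the surviving (envelope) indices are i = 3, i = 2, i = 1, i = 0.
Intersections between consecutive envelope lines give the roots: for adjacent envelope indices i < j the intersection is x = (a_i − a_j) / (j − i). Reading off the sorted break points: {-4, -3, -2}.
Verification: at each break x_0, at least two indices attain the minimum of min_i(a_i + i · x_0).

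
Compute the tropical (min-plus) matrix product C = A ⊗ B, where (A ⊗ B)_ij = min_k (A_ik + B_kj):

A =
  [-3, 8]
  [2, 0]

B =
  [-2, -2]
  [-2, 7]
A ⊗ B =
  [-5, -5]
  [-2, 0]

Apply the min-plus product entry-by-entry:
  C[0][0] = min over k of (A[0][0] + B[0][0] = -3 + -2 = -5, A[0][1] + B[1][0] = 8 + -2 = 6) = -5 (attained at k = 0)
  C[0][1] = min over k of (A[0][0] + B[0][1] = -3 + -2 = -5, A[0][1] + B[1][1] = 8 + 7 = 15) = -5 (attained at k = 0)
  C[1][0] = min over k of (A[1][0] + B[0][0] = 2 + -2 = 0, A[1][1] + B[1][0] = 0 + -2 = -2) = -2 (attained at k = 1)
  C[1][1] = min over k of (A[1][0] + B[0][1] = 2 + -2 = 0, A[1][1] + B[1][1] = 0 + 7 = 7) = 0 (attained at k = 0)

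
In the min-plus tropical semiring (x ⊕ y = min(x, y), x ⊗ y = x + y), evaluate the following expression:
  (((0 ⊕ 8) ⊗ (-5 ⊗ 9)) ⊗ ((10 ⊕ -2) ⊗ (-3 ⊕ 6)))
(((0 ⊕ 8) ⊗ (-5 ⊗ 9)) ⊗ ((10 ⊕ -2) ⊗ (-3 ⊕ 6))) = -1

Expand innermost to outermost. Recall ⊕ takes the minimum of its arguments and ⊗ takes their sum. Working out the expression (((0 ⊕ 8) ⊗ (-5 ⊗ 9)) ⊗ ((10 ⊕ -2) ⊗ (-3 ⊕ 6))) gives -1.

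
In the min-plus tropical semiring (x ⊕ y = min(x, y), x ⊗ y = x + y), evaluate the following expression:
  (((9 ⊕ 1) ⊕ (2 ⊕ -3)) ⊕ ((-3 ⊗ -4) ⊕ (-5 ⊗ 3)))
(((9 ⊕ 1) ⊕ (2 ⊕ -3)) ⊕ ((-3 ⊗ -4) ⊕ (-5 ⊗ 3))) = -7

Expand innermost to outermost. Recall ⊕ takes the minimum of its arguments and ⊗ takes their sum. Working out the expression (((9 ⊕ 1) ⊕ (2 ⊕ -3)) ⊕ ((-3 ⊗ -4) ⊕ (-5 ⊗ 3))) gives -7.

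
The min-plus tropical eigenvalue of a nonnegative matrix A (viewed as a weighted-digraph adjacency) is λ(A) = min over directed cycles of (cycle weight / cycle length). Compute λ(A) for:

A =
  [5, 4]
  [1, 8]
λ(A) = 5/2

Enumerate directed cycles and compute their means (weight / length). Sample:
  cycle 0 → 0: weight = 5, length = 1, mean = 5/1 ≈ 5.000
  cycle 1 → 1: weight = 8, length = 1, mean = 8/1 ≈ 8.000
  cycle 0 → 1 → 0: weight = 5, length = 2, mean = 5/2 ≈ 2.500
  cycle 1 → 0 → 1: weight = 5, length = 2, mean = 5/2 ≈ 2.500
Minimum mean = 2.500, attained e.g. along the cycle 0 → 1 → 0 with weight 5 and length 2. So λ(A) = 5/2 = 5/2.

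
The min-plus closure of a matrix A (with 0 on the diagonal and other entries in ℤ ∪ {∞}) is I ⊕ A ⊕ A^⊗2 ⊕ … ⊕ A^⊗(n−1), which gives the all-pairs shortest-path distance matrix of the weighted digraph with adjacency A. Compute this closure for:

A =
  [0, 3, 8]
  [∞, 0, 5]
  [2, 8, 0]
Closure =
  [0, 3, 8]
  [7, 0, 5]
  [2, 5, 0]

This is the Floyd-Warshall all-pairs shortest-path computation. For each intermediate vertex k = 0, 1, …, 2, update dist[i][j] ← min(dist[i][j], dist[i][k] + dist[k][j]). The final matrix gives, for each (i, j), the minimum total weight of any directed path from i to j (possibly empty when i = j).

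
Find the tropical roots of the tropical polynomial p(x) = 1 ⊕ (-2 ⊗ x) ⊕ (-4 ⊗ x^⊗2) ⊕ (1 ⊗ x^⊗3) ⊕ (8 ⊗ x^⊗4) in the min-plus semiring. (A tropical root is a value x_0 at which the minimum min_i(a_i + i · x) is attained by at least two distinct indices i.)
Roots: {-7, -5, 2, 3}

Each tropical root is a break point of the lower envelope of the lines y = a_i + i · x (there are 5 lines, with slopes 0, 1, ..., 4). Only the lines that attain the minimum somewhere contribute to roots; other lines are dominated. Here the surviving (envelope) indices are i = 4, i = 3, i = 2, i = 1, i = 0.
Intersections between consecutive envelope lines give the roots: for adjacent envelope indices i < j the intersection is x = (a_i − a_j) / (j − i). Reading off the sorted break points: {-7, -5, 2, 3}.
Verification: at each break x_0, at least two indices attain the minimum of min_i(a_i + i · x_0).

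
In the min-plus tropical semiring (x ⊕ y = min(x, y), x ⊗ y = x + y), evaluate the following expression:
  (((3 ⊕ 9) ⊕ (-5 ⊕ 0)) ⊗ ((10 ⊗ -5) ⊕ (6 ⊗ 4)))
(((3 ⊕ 9) ⊕ (-5 ⊕ 0)) ⊗ ((10 ⊗ -5) ⊕ (6 ⊗ 4))) = 0

Expand innermost to outermost. Recall ⊕ takes the minimum of its arguments and ⊗ takes their sum. Working out the expression (((3 ⊕ 9) ⊕ (-5 ⊕ 0)) ⊗ ((10 ⊗ -5) ⊕ (6 ⊗ 4))) gives 0.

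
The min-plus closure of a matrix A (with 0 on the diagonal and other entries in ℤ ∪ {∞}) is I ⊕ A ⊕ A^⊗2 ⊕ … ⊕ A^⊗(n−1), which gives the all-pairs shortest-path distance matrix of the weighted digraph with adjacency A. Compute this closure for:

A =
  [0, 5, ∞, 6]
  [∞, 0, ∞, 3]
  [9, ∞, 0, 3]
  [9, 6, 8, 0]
Closure =
  [0, 5, 14, 6]
  [12, 0, 11, 3]
  [9, 9, 0, 3]
  [9, 6, 8, 0]

This is the Floyd-Warshall all-pairs shortest-path computation. For each intermediate vertex k = 0, 1, …, 3, update dist[i][j] ← min(dist[i][j], dist[i][k] + dist[k][j]). The final matrix gives, for each (i, j), the minimum total weight of any directed path from i to j (possibly empty when i = j).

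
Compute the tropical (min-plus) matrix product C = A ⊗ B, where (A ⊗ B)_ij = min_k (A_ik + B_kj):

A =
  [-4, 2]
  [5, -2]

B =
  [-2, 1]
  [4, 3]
A ⊗ B =
  [-6, -3]
  [2, 1]

Apply the min-plus product entry-by-entry:
  C[0][0] = min over k of (A[0][0] + B[0][0] = -4 + -2 = -6, A[0][1] + B[1][0] = 2 + 4 = 6) = -6 (attained at k = 0)
  C[0][1] = min over k of (A[0][0] + B[0][1] = -4 + 1 = -3, A[0][1] + B[1][1] = 2 + 3 = 5) = -3 (attained at k = 0)
  C[1][0] = min over k of (A[1][0] + B[0][0] = 5 + -2 = 3, A[1][1] + B[1][0] = -2 + 4 = 2) = 2 (attained at k = 1)
  C[1][1] = min over k of (A[1][0] + B[0][1] = 5 + 1 = 6, A[1][1] + B[1][1] = -2 + 3 = 1) = 1 (attained at k = 1)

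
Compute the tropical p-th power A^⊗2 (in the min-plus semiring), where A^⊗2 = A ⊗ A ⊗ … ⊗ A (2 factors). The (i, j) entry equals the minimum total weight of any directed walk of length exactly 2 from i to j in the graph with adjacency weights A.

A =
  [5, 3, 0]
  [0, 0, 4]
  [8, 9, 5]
A^⊗2 =
  [3, 3, 5]
  [0, 0, 0]
  [9, 9, 8]

Each entry (A^⊗2)_ij equals the minimum over all length-2 walks i = v_0 → v_1 → … → v_2 = j of Σ_t A[v_t][v_{t+1}]. For example, for (i, j) = (0, 2) we minimise over 3 possible intermediate vertex sequences; the minimum is 5, attained along the walk 0 → 0 → 2.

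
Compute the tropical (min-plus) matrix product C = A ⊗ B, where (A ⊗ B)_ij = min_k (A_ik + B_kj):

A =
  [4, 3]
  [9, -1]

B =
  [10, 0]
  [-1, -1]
A ⊗ B =
  [2, 2]
  [-2, -2]

Apply the min-plus product entry-by-entry:
  C[0][0] = min over k of (A[0][0] + B[0][0] = 4 + 10 = 14, A[0][1] + B[1][0] = 3 + -1 = 2) = 2 (attained at k = 1)
  C[0][1] = min over k of (A[0][0] + B[0][1] = 4 + 0 = 4, A[0][1] + B[1][1] = 3 + -1 = 2) = 2 (attained at k = 1)
  C[1][0] = min over k of (A[1][0] + B[0][0] = 9 + 10 = 19, A[1][1] + B[1][0] = -1 + -1 = -2) = -2 (attained at k = 1)
  C[1][1] = min over k of (A[1][0] + B[0][1] = 9 + 0 = 9, A[1][1] + B[1][1] = -1 + -1 = -2) = -2 (attained at k = 1)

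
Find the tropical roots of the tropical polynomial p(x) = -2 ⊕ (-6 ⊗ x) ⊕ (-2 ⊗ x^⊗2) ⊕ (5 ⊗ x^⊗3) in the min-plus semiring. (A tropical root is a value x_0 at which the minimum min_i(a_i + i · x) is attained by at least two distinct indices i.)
Roots: {-7, -4, 4}

Each tropical root is a break point of the lower envelope of the lines y = a_i + i · x (there are 4 lines, with slopes 0, 1, ..., 3). Only the lines that attain the minimum somewhere contribute to roots; other lines are dominated. Here the surviving (envelope) indices are i = 3, i = 2, i = 1, i = 0.
Intersections between consecutive envelope lines give the roots: for adjacent envelope indices i < j the intersection is x = (a_i − a_j) / (j − i). Reading off the sorted break points: {-7, -4, 4}.
Verification: at each break x_0, at least two indices attain the minimum of min_i(a_i + i · x_0).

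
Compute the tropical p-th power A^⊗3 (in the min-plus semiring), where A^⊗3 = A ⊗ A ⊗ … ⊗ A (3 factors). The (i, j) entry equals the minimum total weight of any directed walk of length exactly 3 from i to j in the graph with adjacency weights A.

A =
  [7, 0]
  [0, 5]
A^⊗3 =
  [5, 0]
  [0, 5]

Each entry (A^⊗3)_ij equals the minimum over all length-3 walks i = v_0 → v_1 → … → v_3 = j of Σ_t A[v_t][v_{t+1}]. For example, for (i, j) = (0, 1) we minimise over 4 possible intermediate vertex sequences; the minimum is 0, attained along the walk 0 → 1 → 0 → 1.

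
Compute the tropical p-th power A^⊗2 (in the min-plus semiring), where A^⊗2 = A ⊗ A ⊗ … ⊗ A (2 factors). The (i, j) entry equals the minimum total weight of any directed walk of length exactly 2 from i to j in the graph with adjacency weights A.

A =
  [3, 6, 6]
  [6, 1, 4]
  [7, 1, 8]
A^⊗2 =
  [6, 7, 9]
  [7, 2, 5]
  [7, 2, 5]

Each entry (A^⊗2)_ij equals the minimum over all length-2 walks i = v_0 → v_1 → … → v_2 = j of Σ_t A[v_t][v_{t+1}]. For example, for (i, j) = (0, 2) we minimise over 3 possible intermediate vertex sequences; the minimum is 9, attained along the walk 0 → 0 → 2.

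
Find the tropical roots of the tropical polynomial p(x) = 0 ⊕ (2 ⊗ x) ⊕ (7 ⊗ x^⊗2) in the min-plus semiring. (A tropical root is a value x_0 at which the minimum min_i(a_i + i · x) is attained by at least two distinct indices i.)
Roots: {-5, -2}

Each tropical root is a break point of the lower envelope of the lines y = a_i + i · x (there are 3 lines, with slopes 0, 1, ..., 2). Only the lines that attain the minimum somewhere contribute to roots; other lines are dominated. Here the surviving (envelope) indices are i = 2, i = 1, i = 0.
Intersections between consecutive envelope lines give the roots: for adjacent envelope indices i < j the intersection is x = (a_i − a_j) / (j − i). Reading off the sorted break points: {-5, -2}.
Verification: at each break x_0, at least two indices attain the minimum of min_i(a_i + i · x_0).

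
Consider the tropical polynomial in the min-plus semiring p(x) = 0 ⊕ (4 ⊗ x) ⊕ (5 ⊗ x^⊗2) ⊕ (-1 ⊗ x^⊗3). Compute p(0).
p(0) = -1

A tropical monomial a ⊗ x^⊗i evaluates to a + i · x. Evaluating each term at x = 0:
  Term 0 contributes 0 + 0 · 0 = 0
  Term 1 contributes 4 + 1 · 0 = 4
  Term 2 contributes 5 + 2 · 0 = 5
  Term 3 contributes -1 + 3 · 0 = -1
p(0) = ⊕ of these = min[0, 4, 5, -1] = -1.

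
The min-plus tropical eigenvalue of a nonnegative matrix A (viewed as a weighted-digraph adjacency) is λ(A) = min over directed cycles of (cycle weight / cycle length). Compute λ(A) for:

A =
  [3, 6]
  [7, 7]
λ(A) = 3

Enumerate directed cycles and compute their means (weight / length). Sample:
  cycle 0 → 0: weight = 3, length = 1, mean = 3/1 ≈ 3.000
  cycle 1 → 1: weight = 7, length = 1, mean = 7/1 ≈ 7.000
  cycle 0 → 1 → 0: weight = 13, length = 2, mean = 13/2 ≈ 6.500
  cycle 1 → 0 → 1: weight = 13, length = 2, mean = 13/2 ≈ 6.500
Minimum mean = 3.000, attained e.g. along the cycle 0 → 0 with weight 3 and length 1. So λ(A) = 3/1 = 3.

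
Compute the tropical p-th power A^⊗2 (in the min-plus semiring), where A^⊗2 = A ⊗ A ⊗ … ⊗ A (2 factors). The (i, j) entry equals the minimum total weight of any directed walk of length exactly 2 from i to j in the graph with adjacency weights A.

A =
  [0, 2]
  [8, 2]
A^⊗2 =
  [0, 2]
  [8, 4]

Each entry (A^⊗2)_ij equals the minimum over all length-2 walks i = v_0 → v_1 → … → v_2 = j of Σ_t A[v_t][v_{t+1}]. For example, for (i, j) = (0, 1) we minimise over 2 possible intermediate vertex sequences; the minimum is 2, attained along the walk 0 → 0 → 1.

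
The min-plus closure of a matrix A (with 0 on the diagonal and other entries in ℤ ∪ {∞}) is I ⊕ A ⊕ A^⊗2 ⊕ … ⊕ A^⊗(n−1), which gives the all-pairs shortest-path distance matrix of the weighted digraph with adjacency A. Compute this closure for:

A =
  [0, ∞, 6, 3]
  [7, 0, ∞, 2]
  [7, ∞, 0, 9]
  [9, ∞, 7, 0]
Closure =
  [0, ∞, 6, 3]
  [7, 0, 9, 2]
  [7, ∞, 0, 9]
  [9, ∞, 7, 0]

This is the Floyd-Warshall all-pairs shortest-path computation. For each intermediate vertex k = 0, 1, …, 3, update dist[i][j] ← min(dist[i][j], dist[i][k] + dist[k][j]). The final matrix gives, for each (i, j), the minimum total weight of any directed path from i to j (possibly empty when i = j).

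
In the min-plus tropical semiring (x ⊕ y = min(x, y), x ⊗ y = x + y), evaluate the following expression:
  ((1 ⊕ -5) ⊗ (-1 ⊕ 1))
((1 ⊕ -5) ⊗ (-1 ⊕ 1)) = -6

Expand innermost to outermost. Recall ⊕ takes the minimum of its arguments and ⊗ takes their sum. Working out the expression ((1 ⊕ -5) ⊗ (-1 ⊕ 1)) gives -6.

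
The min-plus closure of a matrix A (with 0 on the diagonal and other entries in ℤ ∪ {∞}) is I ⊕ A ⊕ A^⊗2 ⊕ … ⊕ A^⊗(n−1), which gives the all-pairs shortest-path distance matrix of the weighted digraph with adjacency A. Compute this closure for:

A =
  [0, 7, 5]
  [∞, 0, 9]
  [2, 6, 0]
Closure =
  [0, 7, 5]
  [11, 0, 9]
  [2, 6, 0]

This is the Floyd-Warshall all-pairs shortest-path computation. For each intermediate vertex k = 0, 1, …, 2, update dist[i][j] ← min(dist[i][j], dist[i][k] + dist[k][j]). The final matrix gives, for each (i, j), the minimum total weight of any directed path from i to j (possibly empty when i = j).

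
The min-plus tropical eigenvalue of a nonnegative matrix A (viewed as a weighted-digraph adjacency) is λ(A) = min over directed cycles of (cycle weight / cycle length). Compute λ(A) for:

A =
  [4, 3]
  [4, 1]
λ(A) = 1

Enumerate directed cycles and compute their means (weight / length). Sample:
  cycle 0 → 0: weight = 4, length = 1, mean = 4/1 ≈ 4.000
  cycle 1 → 1: weight = 1, length = 1, mean = 1/1 ≈ 1.000
  cycle 0 → 1 → 0: weight = 7, length = 2, mean = 7/2 ≈ 3.500
  cycle 1 → 0 → 1: weight = 7, length = 2, mean = 7/2 ≈ 3.500
Minimum mean = 1.000, attained e.g. along the cycle 1 → 1 with weight 1 and length 1. So λ(A) = 1/1 = 1.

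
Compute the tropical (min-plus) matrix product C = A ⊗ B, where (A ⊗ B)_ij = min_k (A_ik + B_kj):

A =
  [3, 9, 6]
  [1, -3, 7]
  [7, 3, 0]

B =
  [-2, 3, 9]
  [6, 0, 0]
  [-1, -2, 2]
A ⊗ B =
  [1, 4, 8]
  [-1, -3, -3]
  [-1, -2, 2]

Apply the min-plus product entry-by-entry:
  C[0][0] = min over k of (A[0][0] + B[0][0] = 3 + -2 = 1, A[0][1] + B[1][0] = 9 + 6 = 15, A[0][2] + B[2][0] = 6 + -1 = 5) = 1 (attained at k = 0)
  C[0][1] = min over k of (A[0][0] + B[0][1] = 3 + 3 = 6, A[0][1] + B[1][1] = 9 + 0 = 9, A[0][2] + B[2][1] = 6 + -2 = 4) = 4 (attained at k = 2)
  C[0][2] = min over k of (A[0][0] + B[0][2] = 3 + 9 = 12, A[0][1] + B[1][2] = 9 + 0 = 9, A[0][2] + B[2][2] = 6 + 2 = 8) = 8 (attained at k = 2)
  C[1][0] = min over k of (A[1][0] + B[0][0] = 1 + -2 = -1, A[1][1] + B[1][0] = -3 + 6 = 3, A[1][2] + B[2][0] = 7 + -1 = 6) = -1 (attained at k = 0)
  C[1][1] = min over k of (A[1][0] + B[0][1] = 1 + 3 = 4, A[1][1] + B[1][1] = -3 + 0 = -3, A[1][2] + B[2][1] = 7 + -2 = 5) = -3 (attained at k = 1)
  C[1][2] = min over k of (A[1][0] + B[0][2] = 1 + 9 = 10, A[1][1] + B[1][2] = -3 + 0 = -3, A[1][2] + B[2][2] = 7 + 2 = 9) = -3 (attained at k = 1)
  C[2][0] = min over k of (A[2][0] + B[0][0] = 7 + -2 = 5, A[2][1] + B[1][0] = 3 + 6 = 9, A[2][2] + B[2][0] = 0 + -1 = -1) = -1 (attained at k = 2)
  C[2][1] = min over k of (A[2][0] + B[0][1] = 7 + 3 = 10, A[2][1] + B[1][1] = 3 + 0 = 3, A[2][2] + B[2][1] = 0 + -2 = -2) = -2 (attained at k = 2)
  C[2][2] = min over k of (A[2][0] + B[0][2] = 7 + 9 = 16, A[2][1] + B[1][2] = 3 + 0 = 3, A[2][2] + B[2][2] = 0 + 2 = 2) = 2 (attained at k = 2)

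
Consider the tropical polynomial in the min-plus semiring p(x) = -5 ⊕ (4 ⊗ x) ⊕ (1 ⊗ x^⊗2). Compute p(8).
p(8) = -5

A tropical monomial a ⊗ x^⊗i evaluates to a + i · x. Evaluating each term at x = 8:
  Term 0 contributes -5 + 0 · 8 = -5
  Term 1 contributes 4 + 1 · 8 = 12
  Term 2 contributes 1 + 2 · 8 = 17
p(8) = ⊕ of these = min[-5, 12, 17] = -5.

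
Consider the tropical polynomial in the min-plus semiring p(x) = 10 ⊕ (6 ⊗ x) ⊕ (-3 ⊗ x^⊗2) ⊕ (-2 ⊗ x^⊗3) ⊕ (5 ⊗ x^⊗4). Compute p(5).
p(5) = 7

A tropical monomial a ⊗ x^⊗i evaluates to a + i · x. Evaluating each term at x = 5:
  Term 0 contributes 10 + 0 · 5 = 10
  Term 1 contributes 6 + 1 · 5 = 11
  Term 2 contributes -3 + 2 · 5 = 7
  Term 3 contributes -2 + 3 · 5 = 13
  Term 4 contributes 5 + 4 · 5 = 25
p(5) = ⊕ of these = min[10, 11, 7, 13, 25] = 7.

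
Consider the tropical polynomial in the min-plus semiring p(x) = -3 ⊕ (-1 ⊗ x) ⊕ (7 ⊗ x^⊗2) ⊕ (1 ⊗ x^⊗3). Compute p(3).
p(3) = -3

A tropical monomial a ⊗ x^⊗i evaluates to a + i · x. Evaluating each term at x = 3:
  Term 0 contributes -3 + 0 · 3 = -3
  Term 1 contributes -1 + 1 · 3 = 2
  Term 2 contributes 7 + 2 · 3 = 13
  Term 3 contributes 1 + 3 · 3 = 10
p(3) = ⊕ of these = min[-3, 2, 13, 10] = -3.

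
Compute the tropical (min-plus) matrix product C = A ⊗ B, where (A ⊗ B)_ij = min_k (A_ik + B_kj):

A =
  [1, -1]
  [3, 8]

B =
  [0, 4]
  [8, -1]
A ⊗ B =
  [1, -2]
  [3, 7]

Apply the min-plus product entry-by-entry:
  C[0][0] = min over k of (A[0][0] + B[0][0] = 1 + 0 = 1, A[0][1] + B[1][0] = -1 + 8 = 7) = 1 (attained at k = 0)
  C[0][1] = min over k of (A[0][0] + B[0][1] = 1 + 4 = 5, A[0][1] + B[1][1] = -1 + -1 = -2) = -2 (attained at k = 1)
  C[1][0] = min over k of (A[1][0] + B[0][0] = 3 + 0 = 3, A[1][1] + B[1][0] = 8 + 8 = 16) = 3 (attained at k = 0)
  C[1][1] = min over k of (A[1][0] + B[0][1] = 3 + 4 = 7, A[1][1] + B[1][1] = 8 + -1 = 7) = 7 (attained at k = 0)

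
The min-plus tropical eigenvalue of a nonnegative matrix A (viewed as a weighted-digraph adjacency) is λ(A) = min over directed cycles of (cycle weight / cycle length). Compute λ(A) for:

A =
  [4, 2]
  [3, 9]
λ(A) = 5/2

Enumerate directed cycles and compute their means (weight / length). Sample:
  cycle 0 → 0: weight = 4, length = 1, mean = 4/1 ≈ 4.000
  cycle 1 → 1: weight = 9, length = 1, mean = 9/1 ≈ 9.000
  cycle 0 → 1 → 0: weight = 5, length = 2, mean = 5/2 ≈ 2.500
  cycle 1 → 0 → 1: weight = 5, length = 2, mean = 5/2 ≈ 2.500
Minimum mean = 2.500, attained e.g. along the cycle 0 → 1 → 0 with weight 5 and length 2. So λ(A) = 5/2 = 5/2.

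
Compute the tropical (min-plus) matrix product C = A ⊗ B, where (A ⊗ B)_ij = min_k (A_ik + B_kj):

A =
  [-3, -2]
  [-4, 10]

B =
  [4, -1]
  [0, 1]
A ⊗ B =
  [-2, -4]
  [0, -5]

Apply the min-plus product entry-by-entry:
  C[0][0] = min over k of (A[0][0] + B[0][0] = -3 + 4 = 1, A[0][1] + B[1][0] = -2 + 0 = -2) = -2 (attained at k = 1)
  C[0][1] = min over k of (A[0][0] + B[0][1] = -3 + -1 = -4, A[0][1] + B[1][1] = -2 + 1 = -1) = -4 (attained at k = 0)
  C[1][0] = min over k of (A[1][0] + B[0][0] = -4 + 4 = 0, A[1][1] + B[1][0] = 10 + 0 = 10) = 0 (attained at k = 0)
  C[1][1] = min over k of (A[1][0] + B[0][1] = -4 + -1 = -5, A[1][1] + B[1][1] = 10 + 1 = 11) = -5 (attained at k = 0)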